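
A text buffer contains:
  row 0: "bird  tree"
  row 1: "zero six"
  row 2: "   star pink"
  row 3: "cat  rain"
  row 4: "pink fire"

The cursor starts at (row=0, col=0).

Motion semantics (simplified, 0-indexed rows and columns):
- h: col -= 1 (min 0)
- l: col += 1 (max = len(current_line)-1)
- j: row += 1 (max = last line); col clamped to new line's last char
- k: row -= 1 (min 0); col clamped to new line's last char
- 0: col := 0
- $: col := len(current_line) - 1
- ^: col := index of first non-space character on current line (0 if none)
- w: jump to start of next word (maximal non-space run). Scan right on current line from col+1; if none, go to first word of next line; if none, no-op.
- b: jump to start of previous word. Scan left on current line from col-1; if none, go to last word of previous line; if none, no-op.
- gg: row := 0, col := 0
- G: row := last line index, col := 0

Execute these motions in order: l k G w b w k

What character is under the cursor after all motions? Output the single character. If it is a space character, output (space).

After 1 (l): row=0 col=1 char='i'
After 2 (k): row=0 col=1 char='i'
After 3 (G): row=4 col=0 char='p'
After 4 (w): row=4 col=5 char='f'
After 5 (b): row=4 col=0 char='p'
After 6 (w): row=4 col=5 char='f'
After 7 (k): row=3 col=5 char='r'

Answer: r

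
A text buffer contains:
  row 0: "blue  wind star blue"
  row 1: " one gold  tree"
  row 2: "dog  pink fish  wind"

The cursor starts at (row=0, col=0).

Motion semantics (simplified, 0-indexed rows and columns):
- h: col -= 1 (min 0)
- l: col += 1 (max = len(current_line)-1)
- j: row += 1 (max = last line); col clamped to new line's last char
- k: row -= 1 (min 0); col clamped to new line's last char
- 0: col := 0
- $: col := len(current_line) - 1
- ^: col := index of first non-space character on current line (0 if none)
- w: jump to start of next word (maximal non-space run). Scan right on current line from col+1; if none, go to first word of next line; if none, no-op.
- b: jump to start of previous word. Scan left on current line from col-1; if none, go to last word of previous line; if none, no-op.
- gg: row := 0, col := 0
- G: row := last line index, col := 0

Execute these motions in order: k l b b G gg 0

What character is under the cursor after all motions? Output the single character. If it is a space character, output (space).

Answer: b

Derivation:
After 1 (k): row=0 col=0 char='b'
After 2 (l): row=0 col=1 char='l'
After 3 (b): row=0 col=0 char='b'
After 4 (b): row=0 col=0 char='b'
After 5 (G): row=2 col=0 char='d'
After 6 (gg): row=0 col=0 char='b'
After 7 (0): row=0 col=0 char='b'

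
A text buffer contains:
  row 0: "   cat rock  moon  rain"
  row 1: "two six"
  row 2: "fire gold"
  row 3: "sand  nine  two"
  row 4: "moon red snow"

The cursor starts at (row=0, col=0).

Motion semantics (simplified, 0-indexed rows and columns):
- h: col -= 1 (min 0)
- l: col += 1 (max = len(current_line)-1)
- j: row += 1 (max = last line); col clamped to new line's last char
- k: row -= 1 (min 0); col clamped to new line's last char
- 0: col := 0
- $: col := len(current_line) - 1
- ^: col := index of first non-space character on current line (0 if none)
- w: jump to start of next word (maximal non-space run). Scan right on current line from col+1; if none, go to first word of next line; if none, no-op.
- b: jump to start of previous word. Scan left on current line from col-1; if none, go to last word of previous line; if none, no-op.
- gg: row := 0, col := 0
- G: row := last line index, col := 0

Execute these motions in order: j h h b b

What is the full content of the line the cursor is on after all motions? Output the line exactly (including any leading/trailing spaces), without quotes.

After 1 (j): row=1 col=0 char='t'
After 2 (h): row=1 col=0 char='t'
After 3 (h): row=1 col=0 char='t'
After 4 (b): row=0 col=19 char='r'
After 5 (b): row=0 col=13 char='m'

Answer:    cat rock  moon  rain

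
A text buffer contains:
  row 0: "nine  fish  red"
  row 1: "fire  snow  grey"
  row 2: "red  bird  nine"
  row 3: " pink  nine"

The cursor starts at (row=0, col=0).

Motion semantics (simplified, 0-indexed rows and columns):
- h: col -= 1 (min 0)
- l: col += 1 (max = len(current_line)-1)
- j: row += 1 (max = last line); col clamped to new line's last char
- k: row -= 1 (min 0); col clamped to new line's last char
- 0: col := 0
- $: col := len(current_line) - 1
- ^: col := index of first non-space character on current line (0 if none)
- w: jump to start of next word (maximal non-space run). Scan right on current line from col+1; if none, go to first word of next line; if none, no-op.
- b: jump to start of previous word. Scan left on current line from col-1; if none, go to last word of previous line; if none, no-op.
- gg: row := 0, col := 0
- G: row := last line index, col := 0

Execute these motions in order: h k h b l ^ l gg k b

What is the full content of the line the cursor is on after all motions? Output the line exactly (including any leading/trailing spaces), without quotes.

After 1 (h): row=0 col=0 char='n'
After 2 (k): row=0 col=0 char='n'
After 3 (h): row=0 col=0 char='n'
After 4 (b): row=0 col=0 char='n'
After 5 (l): row=0 col=1 char='i'
After 6 (^): row=0 col=0 char='n'
After 7 (l): row=0 col=1 char='i'
After 8 (gg): row=0 col=0 char='n'
After 9 (k): row=0 col=0 char='n'
After 10 (b): row=0 col=0 char='n'

Answer: nine  fish  red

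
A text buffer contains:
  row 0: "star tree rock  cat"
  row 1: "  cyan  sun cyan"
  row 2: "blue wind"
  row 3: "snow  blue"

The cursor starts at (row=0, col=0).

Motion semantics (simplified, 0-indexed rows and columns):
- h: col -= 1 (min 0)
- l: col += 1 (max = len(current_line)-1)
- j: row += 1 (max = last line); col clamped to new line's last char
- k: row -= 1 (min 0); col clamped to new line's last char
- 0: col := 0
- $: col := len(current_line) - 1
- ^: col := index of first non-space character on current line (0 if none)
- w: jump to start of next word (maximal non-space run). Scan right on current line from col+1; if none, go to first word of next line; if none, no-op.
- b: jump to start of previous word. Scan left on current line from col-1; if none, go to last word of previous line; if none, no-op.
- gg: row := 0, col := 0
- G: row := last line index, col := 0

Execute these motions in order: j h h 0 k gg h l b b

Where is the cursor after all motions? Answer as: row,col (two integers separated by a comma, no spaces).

After 1 (j): row=1 col=0 char='_'
After 2 (h): row=1 col=0 char='_'
After 3 (h): row=1 col=0 char='_'
After 4 (0): row=1 col=0 char='_'
After 5 (k): row=0 col=0 char='s'
After 6 (gg): row=0 col=0 char='s'
After 7 (h): row=0 col=0 char='s'
After 8 (l): row=0 col=1 char='t'
After 9 (b): row=0 col=0 char='s'
After 10 (b): row=0 col=0 char='s'

Answer: 0,0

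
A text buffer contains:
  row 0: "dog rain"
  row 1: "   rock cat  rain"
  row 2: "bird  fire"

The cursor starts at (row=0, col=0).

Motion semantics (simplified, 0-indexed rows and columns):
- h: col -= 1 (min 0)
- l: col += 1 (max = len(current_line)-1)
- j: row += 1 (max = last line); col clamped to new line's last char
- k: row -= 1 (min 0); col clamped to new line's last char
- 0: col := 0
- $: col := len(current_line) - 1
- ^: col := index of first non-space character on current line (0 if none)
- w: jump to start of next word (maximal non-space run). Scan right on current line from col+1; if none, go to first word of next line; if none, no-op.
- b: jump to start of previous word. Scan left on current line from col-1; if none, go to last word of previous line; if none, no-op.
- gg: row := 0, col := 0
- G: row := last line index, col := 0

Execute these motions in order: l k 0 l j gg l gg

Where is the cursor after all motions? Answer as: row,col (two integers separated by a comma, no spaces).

After 1 (l): row=0 col=1 char='o'
After 2 (k): row=0 col=1 char='o'
After 3 (0): row=0 col=0 char='d'
After 4 (l): row=0 col=1 char='o'
After 5 (j): row=1 col=1 char='_'
After 6 (gg): row=0 col=0 char='d'
After 7 (l): row=0 col=1 char='o'
After 8 (gg): row=0 col=0 char='d'

Answer: 0,0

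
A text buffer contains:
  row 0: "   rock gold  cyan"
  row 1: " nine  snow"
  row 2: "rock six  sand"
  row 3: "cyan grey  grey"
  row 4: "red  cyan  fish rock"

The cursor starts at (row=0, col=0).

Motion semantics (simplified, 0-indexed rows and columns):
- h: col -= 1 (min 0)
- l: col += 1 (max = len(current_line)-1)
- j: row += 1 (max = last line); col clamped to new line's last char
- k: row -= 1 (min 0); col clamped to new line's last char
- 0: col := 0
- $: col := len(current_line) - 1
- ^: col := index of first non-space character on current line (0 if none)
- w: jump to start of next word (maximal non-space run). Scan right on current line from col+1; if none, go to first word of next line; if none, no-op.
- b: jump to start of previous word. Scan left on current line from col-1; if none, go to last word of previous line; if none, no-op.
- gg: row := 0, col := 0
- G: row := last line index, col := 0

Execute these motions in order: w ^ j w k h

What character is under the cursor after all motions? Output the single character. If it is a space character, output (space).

Answer: k

Derivation:
After 1 (w): row=0 col=3 char='r'
After 2 (^): row=0 col=3 char='r'
After 3 (j): row=1 col=3 char='n'
After 4 (w): row=1 col=7 char='s'
After 5 (k): row=0 col=7 char='_'
After 6 (h): row=0 col=6 char='k'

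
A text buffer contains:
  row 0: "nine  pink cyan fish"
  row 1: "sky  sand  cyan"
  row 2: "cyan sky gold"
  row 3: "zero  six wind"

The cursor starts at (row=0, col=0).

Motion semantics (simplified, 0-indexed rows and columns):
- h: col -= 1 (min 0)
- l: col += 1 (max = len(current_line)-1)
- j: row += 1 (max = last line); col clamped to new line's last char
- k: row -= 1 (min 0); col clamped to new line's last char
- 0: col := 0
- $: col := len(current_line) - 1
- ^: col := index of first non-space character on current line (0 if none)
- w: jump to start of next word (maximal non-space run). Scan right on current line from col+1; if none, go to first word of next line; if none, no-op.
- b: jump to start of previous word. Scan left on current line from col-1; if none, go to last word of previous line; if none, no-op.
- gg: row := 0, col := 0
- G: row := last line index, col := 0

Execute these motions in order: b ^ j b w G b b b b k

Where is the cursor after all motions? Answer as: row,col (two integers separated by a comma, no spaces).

Answer: 0,11

Derivation:
After 1 (b): row=0 col=0 char='n'
After 2 (^): row=0 col=0 char='n'
After 3 (j): row=1 col=0 char='s'
After 4 (b): row=0 col=16 char='f'
After 5 (w): row=1 col=0 char='s'
After 6 (G): row=3 col=0 char='z'
After 7 (b): row=2 col=9 char='g'
After 8 (b): row=2 col=5 char='s'
After 9 (b): row=2 col=0 char='c'
After 10 (b): row=1 col=11 char='c'
After 11 (k): row=0 col=11 char='c'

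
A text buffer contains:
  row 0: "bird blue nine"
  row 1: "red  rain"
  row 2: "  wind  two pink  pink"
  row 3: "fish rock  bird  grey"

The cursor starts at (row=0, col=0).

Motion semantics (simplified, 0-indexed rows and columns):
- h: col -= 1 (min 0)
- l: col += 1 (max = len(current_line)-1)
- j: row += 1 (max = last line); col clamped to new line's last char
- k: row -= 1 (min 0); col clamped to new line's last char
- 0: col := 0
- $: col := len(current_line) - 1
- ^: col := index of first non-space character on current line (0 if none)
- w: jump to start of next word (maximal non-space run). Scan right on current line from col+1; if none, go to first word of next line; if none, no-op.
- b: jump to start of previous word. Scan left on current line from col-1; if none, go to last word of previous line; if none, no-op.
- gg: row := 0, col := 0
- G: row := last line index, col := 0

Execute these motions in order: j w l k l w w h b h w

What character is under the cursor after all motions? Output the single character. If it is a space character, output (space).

Answer: n

Derivation:
After 1 (j): row=1 col=0 char='r'
After 2 (w): row=1 col=5 char='r'
After 3 (l): row=1 col=6 char='a'
After 4 (k): row=0 col=6 char='l'
After 5 (l): row=0 col=7 char='u'
After 6 (w): row=0 col=10 char='n'
After 7 (w): row=1 col=0 char='r'
After 8 (h): row=1 col=0 char='r'
After 9 (b): row=0 col=10 char='n'
After 10 (h): row=0 col=9 char='_'
After 11 (w): row=0 col=10 char='n'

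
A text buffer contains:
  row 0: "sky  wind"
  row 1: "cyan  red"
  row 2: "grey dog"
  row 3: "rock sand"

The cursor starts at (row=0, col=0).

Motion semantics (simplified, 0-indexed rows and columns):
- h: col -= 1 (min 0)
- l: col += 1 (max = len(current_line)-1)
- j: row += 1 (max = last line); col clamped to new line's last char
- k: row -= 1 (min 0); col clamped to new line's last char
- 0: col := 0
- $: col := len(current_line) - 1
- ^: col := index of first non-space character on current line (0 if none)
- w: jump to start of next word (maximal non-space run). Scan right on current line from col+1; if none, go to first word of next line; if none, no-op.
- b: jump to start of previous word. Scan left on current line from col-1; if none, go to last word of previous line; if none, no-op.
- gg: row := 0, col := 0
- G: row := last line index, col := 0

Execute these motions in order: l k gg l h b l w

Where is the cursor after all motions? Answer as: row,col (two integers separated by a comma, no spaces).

After 1 (l): row=0 col=1 char='k'
After 2 (k): row=0 col=1 char='k'
After 3 (gg): row=0 col=0 char='s'
After 4 (l): row=0 col=1 char='k'
After 5 (h): row=0 col=0 char='s'
After 6 (b): row=0 col=0 char='s'
After 7 (l): row=0 col=1 char='k'
After 8 (w): row=0 col=5 char='w'

Answer: 0,5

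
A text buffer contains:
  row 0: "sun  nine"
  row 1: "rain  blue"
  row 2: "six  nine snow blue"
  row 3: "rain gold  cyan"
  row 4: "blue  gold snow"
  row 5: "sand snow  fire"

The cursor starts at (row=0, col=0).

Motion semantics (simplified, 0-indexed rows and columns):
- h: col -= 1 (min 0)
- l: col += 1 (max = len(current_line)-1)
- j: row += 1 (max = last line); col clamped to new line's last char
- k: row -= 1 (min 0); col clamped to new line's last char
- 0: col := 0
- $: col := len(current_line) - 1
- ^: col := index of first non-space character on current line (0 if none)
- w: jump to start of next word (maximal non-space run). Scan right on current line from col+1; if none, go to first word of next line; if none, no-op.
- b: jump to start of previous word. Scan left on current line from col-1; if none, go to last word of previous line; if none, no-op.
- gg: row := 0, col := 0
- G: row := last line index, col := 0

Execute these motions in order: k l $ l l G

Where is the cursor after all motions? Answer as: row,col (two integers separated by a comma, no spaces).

Answer: 5,0

Derivation:
After 1 (k): row=0 col=0 char='s'
After 2 (l): row=0 col=1 char='u'
After 3 ($): row=0 col=8 char='e'
After 4 (l): row=0 col=8 char='e'
After 5 (l): row=0 col=8 char='e'
After 6 (G): row=5 col=0 char='s'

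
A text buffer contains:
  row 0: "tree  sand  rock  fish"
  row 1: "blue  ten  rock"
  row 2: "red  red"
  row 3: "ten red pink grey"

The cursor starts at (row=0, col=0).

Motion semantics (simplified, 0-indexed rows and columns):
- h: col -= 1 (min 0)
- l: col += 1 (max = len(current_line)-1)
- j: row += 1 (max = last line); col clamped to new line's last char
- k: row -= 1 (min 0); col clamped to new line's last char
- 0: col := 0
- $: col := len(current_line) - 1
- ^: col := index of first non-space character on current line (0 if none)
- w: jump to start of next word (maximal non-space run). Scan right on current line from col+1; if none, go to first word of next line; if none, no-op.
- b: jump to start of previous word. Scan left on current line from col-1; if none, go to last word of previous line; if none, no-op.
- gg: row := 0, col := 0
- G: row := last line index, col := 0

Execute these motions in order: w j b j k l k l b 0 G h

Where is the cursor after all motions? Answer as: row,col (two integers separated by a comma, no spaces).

After 1 (w): row=0 col=6 char='s'
After 2 (j): row=1 col=6 char='t'
After 3 (b): row=1 col=0 char='b'
After 4 (j): row=2 col=0 char='r'
After 5 (k): row=1 col=0 char='b'
After 6 (l): row=1 col=1 char='l'
After 7 (k): row=0 col=1 char='r'
After 8 (l): row=0 col=2 char='e'
After 9 (b): row=0 col=0 char='t'
After 10 (0): row=0 col=0 char='t'
After 11 (G): row=3 col=0 char='t'
After 12 (h): row=3 col=0 char='t'

Answer: 3,0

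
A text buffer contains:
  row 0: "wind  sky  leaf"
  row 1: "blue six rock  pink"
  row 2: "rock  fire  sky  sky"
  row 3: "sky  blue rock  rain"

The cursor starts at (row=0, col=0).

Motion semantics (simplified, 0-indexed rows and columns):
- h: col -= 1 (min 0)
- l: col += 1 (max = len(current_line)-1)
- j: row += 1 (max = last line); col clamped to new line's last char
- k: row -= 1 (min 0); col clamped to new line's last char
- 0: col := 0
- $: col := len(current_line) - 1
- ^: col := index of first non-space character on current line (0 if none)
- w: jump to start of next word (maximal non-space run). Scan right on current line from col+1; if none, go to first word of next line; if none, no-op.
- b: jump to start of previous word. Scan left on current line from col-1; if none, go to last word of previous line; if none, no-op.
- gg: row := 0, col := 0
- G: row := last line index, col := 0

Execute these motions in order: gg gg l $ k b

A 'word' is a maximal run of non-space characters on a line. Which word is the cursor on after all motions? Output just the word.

Answer: leaf

Derivation:
After 1 (gg): row=0 col=0 char='w'
After 2 (gg): row=0 col=0 char='w'
After 3 (l): row=0 col=1 char='i'
After 4 ($): row=0 col=14 char='f'
After 5 (k): row=0 col=14 char='f'
After 6 (b): row=0 col=11 char='l'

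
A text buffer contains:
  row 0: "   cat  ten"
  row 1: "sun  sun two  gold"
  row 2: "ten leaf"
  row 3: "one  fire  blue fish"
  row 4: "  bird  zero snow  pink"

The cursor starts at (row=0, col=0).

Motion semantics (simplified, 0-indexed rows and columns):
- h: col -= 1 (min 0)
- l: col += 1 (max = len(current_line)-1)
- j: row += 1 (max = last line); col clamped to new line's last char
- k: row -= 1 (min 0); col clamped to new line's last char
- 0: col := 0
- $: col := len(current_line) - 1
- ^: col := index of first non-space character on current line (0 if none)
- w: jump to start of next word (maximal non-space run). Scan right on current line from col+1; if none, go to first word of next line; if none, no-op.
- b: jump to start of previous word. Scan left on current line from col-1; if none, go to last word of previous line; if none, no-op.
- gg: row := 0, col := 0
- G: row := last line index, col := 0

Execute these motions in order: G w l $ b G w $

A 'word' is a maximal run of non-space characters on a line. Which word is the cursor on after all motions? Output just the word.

After 1 (G): row=4 col=0 char='_'
After 2 (w): row=4 col=2 char='b'
After 3 (l): row=4 col=3 char='i'
After 4 ($): row=4 col=22 char='k'
After 5 (b): row=4 col=19 char='p'
After 6 (G): row=4 col=0 char='_'
After 7 (w): row=4 col=2 char='b'
After 8 ($): row=4 col=22 char='k'

Answer: pink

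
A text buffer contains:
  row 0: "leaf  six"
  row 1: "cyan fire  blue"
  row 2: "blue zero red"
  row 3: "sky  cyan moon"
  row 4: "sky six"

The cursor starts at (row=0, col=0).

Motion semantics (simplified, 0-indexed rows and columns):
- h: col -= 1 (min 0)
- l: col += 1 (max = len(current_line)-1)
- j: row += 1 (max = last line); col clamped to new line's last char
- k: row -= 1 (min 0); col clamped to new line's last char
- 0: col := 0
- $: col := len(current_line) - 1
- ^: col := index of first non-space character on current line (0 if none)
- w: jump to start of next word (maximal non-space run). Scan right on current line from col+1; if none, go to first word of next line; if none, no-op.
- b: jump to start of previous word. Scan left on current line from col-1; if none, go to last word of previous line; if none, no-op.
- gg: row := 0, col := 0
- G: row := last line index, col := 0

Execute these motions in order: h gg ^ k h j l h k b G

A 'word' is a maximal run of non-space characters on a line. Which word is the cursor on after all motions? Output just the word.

After 1 (h): row=0 col=0 char='l'
After 2 (gg): row=0 col=0 char='l'
After 3 (^): row=0 col=0 char='l'
After 4 (k): row=0 col=0 char='l'
After 5 (h): row=0 col=0 char='l'
After 6 (j): row=1 col=0 char='c'
After 7 (l): row=1 col=1 char='y'
After 8 (h): row=1 col=0 char='c'
After 9 (k): row=0 col=0 char='l'
After 10 (b): row=0 col=0 char='l'
After 11 (G): row=4 col=0 char='s'

Answer: sky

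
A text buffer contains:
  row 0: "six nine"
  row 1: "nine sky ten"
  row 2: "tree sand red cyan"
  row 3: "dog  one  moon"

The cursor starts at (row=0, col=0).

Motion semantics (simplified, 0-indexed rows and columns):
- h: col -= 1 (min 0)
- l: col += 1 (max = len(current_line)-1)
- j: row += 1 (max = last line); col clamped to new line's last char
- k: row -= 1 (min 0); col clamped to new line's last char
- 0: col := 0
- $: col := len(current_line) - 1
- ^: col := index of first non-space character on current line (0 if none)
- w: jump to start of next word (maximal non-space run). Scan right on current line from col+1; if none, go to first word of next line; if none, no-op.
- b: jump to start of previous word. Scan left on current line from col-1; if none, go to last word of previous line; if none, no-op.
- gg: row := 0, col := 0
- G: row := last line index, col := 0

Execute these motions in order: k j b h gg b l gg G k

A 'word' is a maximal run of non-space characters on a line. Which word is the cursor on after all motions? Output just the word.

Answer: tree

Derivation:
After 1 (k): row=0 col=0 char='s'
After 2 (j): row=1 col=0 char='n'
After 3 (b): row=0 col=4 char='n'
After 4 (h): row=0 col=3 char='_'
After 5 (gg): row=0 col=0 char='s'
After 6 (b): row=0 col=0 char='s'
After 7 (l): row=0 col=1 char='i'
After 8 (gg): row=0 col=0 char='s'
After 9 (G): row=3 col=0 char='d'
After 10 (k): row=2 col=0 char='t'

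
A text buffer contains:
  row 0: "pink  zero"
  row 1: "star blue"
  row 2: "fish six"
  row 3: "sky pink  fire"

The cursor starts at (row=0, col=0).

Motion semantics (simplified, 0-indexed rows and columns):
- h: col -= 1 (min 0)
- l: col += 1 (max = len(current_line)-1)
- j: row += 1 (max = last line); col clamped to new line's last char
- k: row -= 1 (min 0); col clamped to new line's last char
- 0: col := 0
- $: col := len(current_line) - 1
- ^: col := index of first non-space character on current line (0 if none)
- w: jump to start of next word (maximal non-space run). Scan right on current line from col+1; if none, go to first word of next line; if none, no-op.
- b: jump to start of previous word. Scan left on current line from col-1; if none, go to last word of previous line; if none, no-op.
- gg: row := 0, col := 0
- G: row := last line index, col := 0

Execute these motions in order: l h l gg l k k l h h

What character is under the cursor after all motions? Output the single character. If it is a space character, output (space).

Answer: p

Derivation:
After 1 (l): row=0 col=1 char='i'
After 2 (h): row=0 col=0 char='p'
After 3 (l): row=0 col=1 char='i'
After 4 (gg): row=0 col=0 char='p'
After 5 (l): row=0 col=1 char='i'
After 6 (k): row=0 col=1 char='i'
After 7 (k): row=0 col=1 char='i'
After 8 (l): row=0 col=2 char='n'
After 9 (h): row=0 col=1 char='i'
After 10 (h): row=0 col=0 char='p'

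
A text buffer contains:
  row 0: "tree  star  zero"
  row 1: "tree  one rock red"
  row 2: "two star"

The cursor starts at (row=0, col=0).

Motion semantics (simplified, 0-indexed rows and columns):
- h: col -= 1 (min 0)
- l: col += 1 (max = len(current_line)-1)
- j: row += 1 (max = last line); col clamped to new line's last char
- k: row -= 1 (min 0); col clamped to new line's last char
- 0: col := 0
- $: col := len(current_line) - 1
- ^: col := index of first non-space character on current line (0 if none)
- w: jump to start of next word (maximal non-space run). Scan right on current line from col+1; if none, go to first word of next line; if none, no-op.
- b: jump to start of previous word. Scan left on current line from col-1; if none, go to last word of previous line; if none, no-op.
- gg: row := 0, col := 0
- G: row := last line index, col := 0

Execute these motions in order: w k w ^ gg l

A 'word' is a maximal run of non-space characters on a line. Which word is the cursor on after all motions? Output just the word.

After 1 (w): row=0 col=6 char='s'
After 2 (k): row=0 col=6 char='s'
After 3 (w): row=0 col=12 char='z'
After 4 (^): row=0 col=0 char='t'
After 5 (gg): row=0 col=0 char='t'
After 6 (l): row=0 col=1 char='r'

Answer: tree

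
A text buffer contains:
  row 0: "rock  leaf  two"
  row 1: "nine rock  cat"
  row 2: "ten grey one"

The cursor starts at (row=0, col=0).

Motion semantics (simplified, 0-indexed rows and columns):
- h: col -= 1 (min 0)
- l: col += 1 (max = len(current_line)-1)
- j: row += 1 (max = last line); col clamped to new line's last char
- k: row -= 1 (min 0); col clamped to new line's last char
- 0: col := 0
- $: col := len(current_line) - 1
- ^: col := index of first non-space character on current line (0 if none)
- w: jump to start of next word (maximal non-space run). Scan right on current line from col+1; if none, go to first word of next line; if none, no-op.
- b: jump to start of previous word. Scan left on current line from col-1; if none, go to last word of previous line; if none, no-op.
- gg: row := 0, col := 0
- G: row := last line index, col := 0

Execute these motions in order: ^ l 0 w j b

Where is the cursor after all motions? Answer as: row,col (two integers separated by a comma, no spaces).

Answer: 1,5

Derivation:
After 1 (^): row=0 col=0 char='r'
After 2 (l): row=0 col=1 char='o'
After 3 (0): row=0 col=0 char='r'
After 4 (w): row=0 col=6 char='l'
After 5 (j): row=1 col=6 char='o'
After 6 (b): row=1 col=5 char='r'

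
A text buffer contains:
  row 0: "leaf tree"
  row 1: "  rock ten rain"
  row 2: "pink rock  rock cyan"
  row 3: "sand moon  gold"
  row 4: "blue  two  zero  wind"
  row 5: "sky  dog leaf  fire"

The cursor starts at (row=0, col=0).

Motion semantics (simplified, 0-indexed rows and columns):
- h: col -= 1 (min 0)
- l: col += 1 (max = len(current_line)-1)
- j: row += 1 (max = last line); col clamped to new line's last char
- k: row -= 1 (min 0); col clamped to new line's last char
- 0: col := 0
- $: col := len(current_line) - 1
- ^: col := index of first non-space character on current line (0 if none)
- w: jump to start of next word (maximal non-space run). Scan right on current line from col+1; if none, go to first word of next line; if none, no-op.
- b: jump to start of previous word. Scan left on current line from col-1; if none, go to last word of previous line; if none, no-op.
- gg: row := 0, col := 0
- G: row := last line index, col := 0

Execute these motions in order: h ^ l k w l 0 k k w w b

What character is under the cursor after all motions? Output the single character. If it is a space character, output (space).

Answer: t

Derivation:
After 1 (h): row=0 col=0 char='l'
After 2 (^): row=0 col=0 char='l'
After 3 (l): row=0 col=1 char='e'
After 4 (k): row=0 col=1 char='e'
After 5 (w): row=0 col=5 char='t'
After 6 (l): row=0 col=6 char='r'
After 7 (0): row=0 col=0 char='l'
After 8 (k): row=0 col=0 char='l'
After 9 (k): row=0 col=0 char='l'
After 10 (w): row=0 col=5 char='t'
After 11 (w): row=1 col=2 char='r'
After 12 (b): row=0 col=5 char='t'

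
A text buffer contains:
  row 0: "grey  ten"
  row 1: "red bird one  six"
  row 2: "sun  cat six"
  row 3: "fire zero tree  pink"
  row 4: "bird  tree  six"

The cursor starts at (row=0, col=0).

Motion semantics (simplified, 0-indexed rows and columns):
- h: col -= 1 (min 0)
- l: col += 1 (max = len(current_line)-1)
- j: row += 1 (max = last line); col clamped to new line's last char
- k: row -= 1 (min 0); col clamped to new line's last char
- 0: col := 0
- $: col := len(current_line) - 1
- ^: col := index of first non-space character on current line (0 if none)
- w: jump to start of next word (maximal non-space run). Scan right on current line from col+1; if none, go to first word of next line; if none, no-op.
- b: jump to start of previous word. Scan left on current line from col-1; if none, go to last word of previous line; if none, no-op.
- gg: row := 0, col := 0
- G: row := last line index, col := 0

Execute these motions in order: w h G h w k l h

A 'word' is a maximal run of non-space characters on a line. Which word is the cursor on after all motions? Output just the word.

Answer: zero

Derivation:
After 1 (w): row=0 col=6 char='t'
After 2 (h): row=0 col=5 char='_'
After 3 (G): row=4 col=0 char='b'
After 4 (h): row=4 col=0 char='b'
After 5 (w): row=4 col=6 char='t'
After 6 (k): row=3 col=6 char='e'
After 7 (l): row=3 col=7 char='r'
After 8 (h): row=3 col=6 char='e'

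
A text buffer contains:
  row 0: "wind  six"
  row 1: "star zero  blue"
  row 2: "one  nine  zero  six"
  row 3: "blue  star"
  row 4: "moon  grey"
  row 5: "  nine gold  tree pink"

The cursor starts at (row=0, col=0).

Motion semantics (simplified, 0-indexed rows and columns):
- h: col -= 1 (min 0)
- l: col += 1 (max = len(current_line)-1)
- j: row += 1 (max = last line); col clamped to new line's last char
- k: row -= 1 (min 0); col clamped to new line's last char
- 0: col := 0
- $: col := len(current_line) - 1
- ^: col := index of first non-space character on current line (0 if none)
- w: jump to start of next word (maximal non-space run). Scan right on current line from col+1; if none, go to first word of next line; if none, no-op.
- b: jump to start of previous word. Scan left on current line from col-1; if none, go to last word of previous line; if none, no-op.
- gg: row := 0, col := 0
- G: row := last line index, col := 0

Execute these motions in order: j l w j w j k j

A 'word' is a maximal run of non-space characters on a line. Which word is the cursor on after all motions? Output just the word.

Answer: star

Derivation:
After 1 (j): row=1 col=0 char='s'
After 2 (l): row=1 col=1 char='t'
After 3 (w): row=1 col=5 char='z'
After 4 (j): row=2 col=5 char='n'
After 5 (w): row=2 col=11 char='z'
After 6 (j): row=3 col=9 char='r'
After 7 (k): row=2 col=9 char='_'
After 8 (j): row=3 col=9 char='r'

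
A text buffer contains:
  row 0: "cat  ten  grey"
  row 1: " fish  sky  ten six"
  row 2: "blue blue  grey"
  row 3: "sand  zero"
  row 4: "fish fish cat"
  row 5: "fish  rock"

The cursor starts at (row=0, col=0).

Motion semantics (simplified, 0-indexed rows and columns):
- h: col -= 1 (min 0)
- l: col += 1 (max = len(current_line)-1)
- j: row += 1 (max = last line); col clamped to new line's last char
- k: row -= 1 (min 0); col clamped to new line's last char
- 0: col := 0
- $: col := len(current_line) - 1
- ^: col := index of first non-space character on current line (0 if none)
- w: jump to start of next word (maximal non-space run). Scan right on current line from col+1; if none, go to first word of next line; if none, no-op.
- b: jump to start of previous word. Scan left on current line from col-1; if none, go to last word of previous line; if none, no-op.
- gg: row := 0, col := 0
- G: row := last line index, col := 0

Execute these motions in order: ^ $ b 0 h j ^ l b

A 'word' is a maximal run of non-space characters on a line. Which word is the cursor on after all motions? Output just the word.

Answer: fish

Derivation:
After 1 (^): row=0 col=0 char='c'
After 2 ($): row=0 col=13 char='y'
After 3 (b): row=0 col=10 char='g'
After 4 (0): row=0 col=0 char='c'
After 5 (h): row=0 col=0 char='c'
After 6 (j): row=1 col=0 char='_'
After 7 (^): row=1 col=1 char='f'
After 8 (l): row=1 col=2 char='i'
After 9 (b): row=1 col=1 char='f'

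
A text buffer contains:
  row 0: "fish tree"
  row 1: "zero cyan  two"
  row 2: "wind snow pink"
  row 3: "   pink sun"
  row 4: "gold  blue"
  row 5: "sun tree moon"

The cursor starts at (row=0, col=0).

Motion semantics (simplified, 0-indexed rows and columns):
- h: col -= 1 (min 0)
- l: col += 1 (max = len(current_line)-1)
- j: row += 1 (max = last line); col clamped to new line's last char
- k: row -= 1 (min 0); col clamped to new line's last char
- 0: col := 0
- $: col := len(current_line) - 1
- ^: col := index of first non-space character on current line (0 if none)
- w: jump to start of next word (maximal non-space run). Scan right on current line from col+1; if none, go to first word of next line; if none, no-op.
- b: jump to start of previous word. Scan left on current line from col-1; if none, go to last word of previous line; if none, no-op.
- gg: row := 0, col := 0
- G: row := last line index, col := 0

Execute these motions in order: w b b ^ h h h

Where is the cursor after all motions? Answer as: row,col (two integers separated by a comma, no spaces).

Answer: 0,0

Derivation:
After 1 (w): row=0 col=5 char='t'
After 2 (b): row=0 col=0 char='f'
After 3 (b): row=0 col=0 char='f'
After 4 (^): row=0 col=0 char='f'
After 5 (h): row=0 col=0 char='f'
After 6 (h): row=0 col=0 char='f'
After 7 (h): row=0 col=0 char='f'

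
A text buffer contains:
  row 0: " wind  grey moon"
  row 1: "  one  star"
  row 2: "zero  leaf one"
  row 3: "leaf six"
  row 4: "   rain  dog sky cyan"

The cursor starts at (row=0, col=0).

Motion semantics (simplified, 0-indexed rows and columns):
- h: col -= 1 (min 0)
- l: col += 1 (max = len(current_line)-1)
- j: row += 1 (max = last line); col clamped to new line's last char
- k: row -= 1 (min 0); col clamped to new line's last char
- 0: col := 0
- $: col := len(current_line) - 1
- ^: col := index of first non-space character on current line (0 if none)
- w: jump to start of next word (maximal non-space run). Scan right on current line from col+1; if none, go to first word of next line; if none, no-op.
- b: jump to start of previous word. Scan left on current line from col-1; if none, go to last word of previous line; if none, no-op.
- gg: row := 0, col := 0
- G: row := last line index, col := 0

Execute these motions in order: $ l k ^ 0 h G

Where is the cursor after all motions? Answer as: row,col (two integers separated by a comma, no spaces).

After 1 ($): row=0 col=15 char='n'
After 2 (l): row=0 col=15 char='n'
After 3 (k): row=0 col=15 char='n'
After 4 (^): row=0 col=1 char='w'
After 5 (0): row=0 col=0 char='_'
After 6 (h): row=0 col=0 char='_'
After 7 (G): row=4 col=0 char='_'

Answer: 4,0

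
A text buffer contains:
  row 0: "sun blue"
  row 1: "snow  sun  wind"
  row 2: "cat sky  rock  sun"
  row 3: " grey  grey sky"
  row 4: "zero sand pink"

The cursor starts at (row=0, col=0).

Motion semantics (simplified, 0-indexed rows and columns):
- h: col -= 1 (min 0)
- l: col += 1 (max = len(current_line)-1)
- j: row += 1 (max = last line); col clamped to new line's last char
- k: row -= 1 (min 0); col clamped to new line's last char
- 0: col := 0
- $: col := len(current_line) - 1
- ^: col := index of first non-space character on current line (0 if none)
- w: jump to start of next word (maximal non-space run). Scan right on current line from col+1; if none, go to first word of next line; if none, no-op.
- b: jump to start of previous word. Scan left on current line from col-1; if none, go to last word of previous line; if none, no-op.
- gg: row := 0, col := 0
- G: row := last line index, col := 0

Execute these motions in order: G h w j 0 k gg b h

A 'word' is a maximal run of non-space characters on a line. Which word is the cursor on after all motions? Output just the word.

Answer: sun

Derivation:
After 1 (G): row=4 col=0 char='z'
After 2 (h): row=4 col=0 char='z'
After 3 (w): row=4 col=5 char='s'
After 4 (j): row=4 col=5 char='s'
After 5 (0): row=4 col=0 char='z'
After 6 (k): row=3 col=0 char='_'
After 7 (gg): row=0 col=0 char='s'
After 8 (b): row=0 col=0 char='s'
After 9 (h): row=0 col=0 char='s'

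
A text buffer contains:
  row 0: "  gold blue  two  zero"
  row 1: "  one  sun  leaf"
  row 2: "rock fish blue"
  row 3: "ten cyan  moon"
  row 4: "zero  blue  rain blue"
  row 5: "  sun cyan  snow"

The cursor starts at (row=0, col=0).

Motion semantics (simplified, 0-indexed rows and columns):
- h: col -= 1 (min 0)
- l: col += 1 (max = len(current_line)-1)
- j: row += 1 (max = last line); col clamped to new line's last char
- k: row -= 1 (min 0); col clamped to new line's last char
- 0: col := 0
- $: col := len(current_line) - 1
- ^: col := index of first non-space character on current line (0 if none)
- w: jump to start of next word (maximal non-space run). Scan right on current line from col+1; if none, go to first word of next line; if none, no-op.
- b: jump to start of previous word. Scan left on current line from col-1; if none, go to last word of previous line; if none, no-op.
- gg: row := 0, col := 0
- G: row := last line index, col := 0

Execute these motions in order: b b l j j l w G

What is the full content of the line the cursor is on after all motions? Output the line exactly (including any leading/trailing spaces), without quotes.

After 1 (b): row=0 col=0 char='_'
After 2 (b): row=0 col=0 char='_'
After 3 (l): row=0 col=1 char='_'
After 4 (j): row=1 col=1 char='_'
After 5 (j): row=2 col=1 char='o'
After 6 (l): row=2 col=2 char='c'
After 7 (w): row=2 col=5 char='f'
After 8 (G): row=5 col=0 char='_'

Answer:   sun cyan  snow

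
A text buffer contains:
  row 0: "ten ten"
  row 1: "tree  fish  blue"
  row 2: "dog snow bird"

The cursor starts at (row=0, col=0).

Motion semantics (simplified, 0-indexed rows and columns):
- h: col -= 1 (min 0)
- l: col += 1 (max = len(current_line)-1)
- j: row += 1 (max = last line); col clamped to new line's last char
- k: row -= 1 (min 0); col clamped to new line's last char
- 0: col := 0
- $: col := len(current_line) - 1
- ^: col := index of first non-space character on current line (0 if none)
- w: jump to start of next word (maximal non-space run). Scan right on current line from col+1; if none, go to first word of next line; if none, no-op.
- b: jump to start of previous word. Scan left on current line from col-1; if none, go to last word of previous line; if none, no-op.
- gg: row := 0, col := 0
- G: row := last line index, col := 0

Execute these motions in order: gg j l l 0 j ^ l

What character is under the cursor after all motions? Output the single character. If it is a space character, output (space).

Answer: o

Derivation:
After 1 (gg): row=0 col=0 char='t'
After 2 (j): row=1 col=0 char='t'
After 3 (l): row=1 col=1 char='r'
After 4 (l): row=1 col=2 char='e'
After 5 (0): row=1 col=0 char='t'
After 6 (j): row=2 col=0 char='d'
After 7 (^): row=2 col=0 char='d'
After 8 (l): row=2 col=1 char='o'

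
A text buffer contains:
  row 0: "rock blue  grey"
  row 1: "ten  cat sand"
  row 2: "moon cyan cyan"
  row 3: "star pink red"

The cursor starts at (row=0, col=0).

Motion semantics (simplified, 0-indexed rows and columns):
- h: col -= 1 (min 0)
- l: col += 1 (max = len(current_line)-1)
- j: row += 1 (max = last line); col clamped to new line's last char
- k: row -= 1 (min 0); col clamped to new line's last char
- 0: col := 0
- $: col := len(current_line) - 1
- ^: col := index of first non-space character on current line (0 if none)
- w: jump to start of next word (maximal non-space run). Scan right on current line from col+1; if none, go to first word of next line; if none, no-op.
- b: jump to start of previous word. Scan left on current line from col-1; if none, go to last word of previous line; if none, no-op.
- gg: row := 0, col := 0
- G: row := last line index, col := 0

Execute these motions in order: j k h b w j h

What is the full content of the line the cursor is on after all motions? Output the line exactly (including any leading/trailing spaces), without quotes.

Answer: ten  cat sand

Derivation:
After 1 (j): row=1 col=0 char='t'
After 2 (k): row=0 col=0 char='r'
After 3 (h): row=0 col=0 char='r'
After 4 (b): row=0 col=0 char='r'
After 5 (w): row=0 col=5 char='b'
After 6 (j): row=1 col=5 char='c'
After 7 (h): row=1 col=4 char='_'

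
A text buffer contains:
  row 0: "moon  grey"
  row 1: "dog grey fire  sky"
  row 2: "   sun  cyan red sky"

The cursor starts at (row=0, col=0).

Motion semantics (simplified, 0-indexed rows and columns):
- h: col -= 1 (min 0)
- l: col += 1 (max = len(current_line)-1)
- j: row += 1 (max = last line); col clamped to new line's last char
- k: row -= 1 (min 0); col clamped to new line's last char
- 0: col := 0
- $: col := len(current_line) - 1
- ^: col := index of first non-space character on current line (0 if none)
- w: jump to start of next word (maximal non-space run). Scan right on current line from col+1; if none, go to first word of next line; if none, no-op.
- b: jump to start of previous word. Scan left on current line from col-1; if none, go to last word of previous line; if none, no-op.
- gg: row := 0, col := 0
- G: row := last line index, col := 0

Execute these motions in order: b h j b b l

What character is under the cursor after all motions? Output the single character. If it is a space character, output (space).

After 1 (b): row=0 col=0 char='m'
After 2 (h): row=0 col=0 char='m'
After 3 (j): row=1 col=0 char='d'
After 4 (b): row=0 col=6 char='g'
After 5 (b): row=0 col=0 char='m'
After 6 (l): row=0 col=1 char='o'

Answer: o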